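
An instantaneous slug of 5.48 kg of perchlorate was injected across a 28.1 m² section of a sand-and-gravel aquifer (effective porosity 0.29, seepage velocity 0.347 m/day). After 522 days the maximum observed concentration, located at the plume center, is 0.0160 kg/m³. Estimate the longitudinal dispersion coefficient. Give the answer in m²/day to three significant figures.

At the plume center C_max = M/(n_e·A·√(4πDt)), so D = M²/(4πt·(n_e·A·C_max)²).
n_e·A·C_max = 0.29 × 28.1 × 0.0160 = 0.1304 kg/m.
D = 5.48²/(4π × 522 × 0.1304²) = 0.269 m²/day.

0.269 m²/day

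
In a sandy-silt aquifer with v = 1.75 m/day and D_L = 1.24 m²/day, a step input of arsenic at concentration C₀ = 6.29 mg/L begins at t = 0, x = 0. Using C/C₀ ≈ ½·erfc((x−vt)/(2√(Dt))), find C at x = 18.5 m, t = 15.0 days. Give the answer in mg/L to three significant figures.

5.65 mg/L

For a continuous step input, C/C₀ ≈ ½·erfc((x−vt)/(2√(Dt))).
vt = 1.75 × 15.0 = 26.25 m and 2√(Dt) = 2√(1.24 × 15.0) = 8.626 m.
Argument (x−vt)/(2√(Dt)) = (18.5 − 26.25)/8.626 = -0.8984; ½·erfc(-0.8984) = 0.8981.
C = 6.29 × 0.8981 = 5.65 mg/L.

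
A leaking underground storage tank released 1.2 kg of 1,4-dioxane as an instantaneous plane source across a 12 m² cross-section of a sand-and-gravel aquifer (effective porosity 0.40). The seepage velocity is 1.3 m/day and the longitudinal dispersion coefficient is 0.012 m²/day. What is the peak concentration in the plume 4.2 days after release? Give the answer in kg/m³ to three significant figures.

The peak of an instantaneous 1D plume sits at x = vt; there the Gaussian factor is 1 and C_max = M/(n_e·A·√(4πDt)), where n_e·A is the pore area the mass is dissolved in.
√(4πDt) = √(4π × 0.012 × 4.2) = 0.7958 m, so C_max = 1.2/(0.40 × 12 × 0.7958) = 0.314 kg/m³.

0.314 kg/m³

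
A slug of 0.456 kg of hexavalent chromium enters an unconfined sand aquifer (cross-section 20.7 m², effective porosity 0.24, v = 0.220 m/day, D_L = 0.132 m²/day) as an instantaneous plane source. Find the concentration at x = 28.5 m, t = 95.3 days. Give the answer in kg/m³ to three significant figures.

0.00236 kg/m³

For an instantaneous plane source, C(x,t) = M/(n_e·A·√(4πDt)) · exp(−(x−vt)²/(4Dt)), with n_e·A the pore (flow) area.
Plume center vt = 0.220 × 95.3 = 20.966 m, so the well at 28.5 m is 7.534 m downgradient of the peak.
√(4πDt) = 12.57 m, giving peak height M/(n_e·A·√(4πDt)) = 0.456/(0.24 × 20.7 × 12.57) = 0.007302 kg/m³.
(x−vt)²/(4Dt) = (7.534)²/(4 × 0.132 × 95.3) = 1.128; exp(−1.128) = 0.3237.
C = 0.007302 × 0.3237 = 0.00236 kg/m³.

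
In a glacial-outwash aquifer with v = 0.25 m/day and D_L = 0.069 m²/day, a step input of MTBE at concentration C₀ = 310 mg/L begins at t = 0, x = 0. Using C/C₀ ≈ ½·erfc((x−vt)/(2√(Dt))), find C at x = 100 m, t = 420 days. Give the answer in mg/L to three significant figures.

231 mg/L

For a continuous step input, C/C₀ ≈ ½·erfc((x−vt)/(2√(Dt))).
vt = 0.25 × 420 = 105 m and 2√(Dt) = 2√(0.069 × 420) = 10.77 m.
Argument (x−vt)/(2√(Dt)) = (100 − 105)/10.77 = -0.4643; ½·erfc(-0.4643) = 0.7443.
C = 310 × 0.7443 = 231 mg/L.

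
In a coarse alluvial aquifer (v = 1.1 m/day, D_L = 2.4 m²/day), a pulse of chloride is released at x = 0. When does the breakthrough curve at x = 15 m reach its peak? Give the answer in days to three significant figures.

11.8 days

For the 1D instantaneous-source solution, setting ∂C/∂t = 0 at fixed x gives v²t² + 2Dt − x² = 0, so t = (√(D² + v²x²) − D)/v².
√(D² + v²x²) = √(2.4² + 1.1² × 15²) = 16.67; v² = 1.21.
t = (16.67 − 2.4)/1.21 = 11.8 days (vs. the pure-advection estimate x/v = 13.6 d).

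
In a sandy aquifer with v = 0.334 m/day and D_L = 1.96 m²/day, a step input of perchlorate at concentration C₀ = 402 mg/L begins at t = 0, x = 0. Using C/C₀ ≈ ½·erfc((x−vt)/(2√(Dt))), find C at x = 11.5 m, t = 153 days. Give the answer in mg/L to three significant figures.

For a continuous step input, C/C₀ ≈ ½·erfc((x−vt)/(2√(Dt))).
vt = 0.334 × 153 = 51.102 m and 2√(Dt) = 2√(1.96 × 153) = 34.63 m.
Argument (x−vt)/(2√(Dt)) = (11.5 − 51.102)/34.63 = -1.144; ½·erfc(-1.144) = 0.9472.
C = 402 × 0.9472 = 381 mg/L.

381 mg/L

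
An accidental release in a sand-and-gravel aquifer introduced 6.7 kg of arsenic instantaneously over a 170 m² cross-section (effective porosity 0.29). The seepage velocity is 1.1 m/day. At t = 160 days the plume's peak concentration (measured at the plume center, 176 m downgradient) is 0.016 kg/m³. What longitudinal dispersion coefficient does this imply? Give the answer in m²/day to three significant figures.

At the plume center C_max = M/(n_e·A·√(4πDt)), so D = M²/(4πt·(n_e·A·C_max)²).
n_e·A·C_max = 0.29 × 170 × 0.016 = 0.7888 kg/m.
D = 6.7²/(4π × 160 × 0.7888²) = 0.0359 m²/day.

0.0359 m²/day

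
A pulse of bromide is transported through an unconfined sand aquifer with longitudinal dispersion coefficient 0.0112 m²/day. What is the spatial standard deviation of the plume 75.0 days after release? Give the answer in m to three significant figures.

Dispersive spreading gives a Gaussian with σ² = 2Dt; advection only shifts the center.
σ = √(2 × 0.0112 × 75.0) = 1.30 m.

1.30 m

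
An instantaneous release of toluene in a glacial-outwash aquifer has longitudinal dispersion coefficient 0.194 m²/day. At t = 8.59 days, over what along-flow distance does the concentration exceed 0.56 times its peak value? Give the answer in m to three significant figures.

3.93 m

The plume is Gaussian with σ = √(2Dt) = √(2 × 0.194 × 8.59) = 1.826 m.
C/C_peak = exp(−Δx²/(2σ²)) = 0.56 ⇒ Δx = σ·√(−2 ln 0.56) = 1.826 × 1.077 = 1.967 m.
Width = 2Δx = 3.93 m.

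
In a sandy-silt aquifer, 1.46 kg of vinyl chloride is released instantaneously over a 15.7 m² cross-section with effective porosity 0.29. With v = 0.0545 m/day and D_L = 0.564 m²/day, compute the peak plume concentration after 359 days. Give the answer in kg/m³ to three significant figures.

0.00636 kg/m³

The peak of an instantaneous 1D plume sits at x = vt; there the Gaussian factor is 1 and C_max = M/(n_e·A·√(4πDt)), where n_e·A is the pore area the mass is dissolved in.
√(4πDt) = √(4π × 0.564 × 359) = 50.44 m, so C_max = 1.46/(0.29 × 15.7 × 50.44) = 0.00636 kg/m³.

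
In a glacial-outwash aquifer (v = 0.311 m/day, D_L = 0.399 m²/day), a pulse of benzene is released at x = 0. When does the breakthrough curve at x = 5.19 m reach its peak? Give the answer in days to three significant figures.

13.1 days

For the 1D instantaneous-source solution, setting ∂C/∂t = 0 at fixed x gives v²t² + 2Dt − x² = 0, so t = (√(D² + v²x²) − D)/v².
√(D² + v²x²) = √(0.399² + 0.311² × 5.19²) = 1.663; v² = 0.096721.
t = (1.663 − 0.399)/0.096721 = 13.1 days (vs. the pure-advection estimate x/v = 16.7 d).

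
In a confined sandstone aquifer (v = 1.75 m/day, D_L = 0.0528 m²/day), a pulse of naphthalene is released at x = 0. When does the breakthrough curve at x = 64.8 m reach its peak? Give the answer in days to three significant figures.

For the 1D instantaneous-source solution, setting ∂C/∂t = 0 at fixed x gives v²t² + 2Dt − x² = 0, so t = (√(D² + v²x²) − D)/v².
√(D² + v²x²) = √(0.0528² + 1.75² × 64.8²) = 113.4; v² = 3.0625.
t = (113.4 − 0.0528)/3.0625 = 37.0 days (vs. the pure-advection estimate x/v = 37.0 d).

37.0 days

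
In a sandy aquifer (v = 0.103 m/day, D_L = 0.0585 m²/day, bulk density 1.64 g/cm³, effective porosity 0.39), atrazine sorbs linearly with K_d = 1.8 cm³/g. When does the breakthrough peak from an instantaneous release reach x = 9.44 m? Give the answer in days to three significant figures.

740 days

Retardation factor R = 1 + ρ_b·K_d/n = 1 + 1.64 × 1.8/0.39 = 8.569.
Sorption retards both mechanisms: v_R = v/R = 0.01202 m/day, D_R = D/R = 0.006827 m²/day.
Peak time from v_R²t² + 2D_R t − x² = 0: t = (√(D_R² + v_R²x²) − D_R)/v_R².
√(D_R² + v_R²x²) = √(0.006827² + 0.01202² × 9.44²) = 0.1137; v_R² = 0.0001445.
t = (0.1137 − 0.006827)/0.0001445 = 740 days.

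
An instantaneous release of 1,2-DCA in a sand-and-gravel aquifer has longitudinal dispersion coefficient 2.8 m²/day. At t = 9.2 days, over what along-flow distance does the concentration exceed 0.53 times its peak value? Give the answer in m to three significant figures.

16.2 m

The plume is Gaussian with σ = √(2Dt) = √(2 × 2.8 × 9.2) = 7.178 m.
C/C_peak = exp(−Δx²/(2σ²)) = 0.53 ⇒ Δx = σ·√(−2 ln 0.53) = 7.178 × 1.127 = 8.090 m.
Width = 2Δx = 16.2 m.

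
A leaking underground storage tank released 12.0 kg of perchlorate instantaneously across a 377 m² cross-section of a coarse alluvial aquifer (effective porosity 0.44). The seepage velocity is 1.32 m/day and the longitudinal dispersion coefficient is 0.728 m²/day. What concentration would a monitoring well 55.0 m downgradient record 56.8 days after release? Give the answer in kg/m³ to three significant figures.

0.000284 kg/m³

For an instantaneous plane source, C(x,t) = M/(n_e·A·√(4πDt)) · exp(−(x−vt)²/(4Dt)), with n_e·A the pore (flow) area.
Plume center vt = 1.32 × 56.8 = 74.976 m, so the well at 55.0 m is 19.976 m upgradient of the peak.
√(4πDt) = 22.80 m, giving peak height M/(n_e·A·√(4πDt)) = 12.0/(0.44 × 377 × 22.80) = 0.003173 kg/m³.
(x−vt)²/(4Dt) = (-19.976)²/(4 × 0.728 × 56.8) = 2.413; exp(−2.413) = 0.08955.
C = 0.003173 × 0.08955 = 0.000284 kg/m³.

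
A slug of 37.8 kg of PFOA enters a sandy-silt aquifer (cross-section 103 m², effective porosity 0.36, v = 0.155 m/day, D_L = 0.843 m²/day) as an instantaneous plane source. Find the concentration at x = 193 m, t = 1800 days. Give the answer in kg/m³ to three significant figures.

0.00218 kg/m³

For an instantaneous plane source, C(x,t) = M/(n_e·A·√(4πDt)) · exp(−(x−vt)²/(4Dt)), with n_e·A the pore (flow) area.
Plume center vt = 0.155 × 1800 = 279 m, so the well at 193 m is 86 m upgradient of the peak.
√(4πDt) = 138.1 m, giving peak height M/(n_e·A·√(4πDt)) = 37.8/(0.36 × 103 × 138.1) = 0.007382 kg/m³.
(x−vt)²/(4Dt) = (-86)²/(4 × 0.843 × 1800) = 1.219; exp(−1.219) = 0.2955.
C = 0.007382 × 0.2955 = 0.00218 kg/m³.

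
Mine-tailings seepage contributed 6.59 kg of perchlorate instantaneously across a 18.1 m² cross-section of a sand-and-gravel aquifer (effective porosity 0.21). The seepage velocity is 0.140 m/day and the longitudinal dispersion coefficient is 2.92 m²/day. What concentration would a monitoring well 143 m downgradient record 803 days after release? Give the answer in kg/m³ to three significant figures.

For an instantaneous plane source, C(x,t) = M/(n_e·A·√(4πDt)) · exp(−(x−vt)²/(4Dt)), with n_e·A the pore (flow) area.
Plume center vt = 0.140 × 803 = 112.42 m, so the well at 143 m is 30.58 m downgradient of the peak.
√(4πDt) = 171.7 m, giving peak height M/(n_e·A·√(4πDt)) = 6.59/(0.21 × 18.1 × 171.7) = 0.01010 kg/m³.
(x−vt)²/(4Dt) = (30.58)²/(4 × 2.92 × 803) = 0.09970; exp(−0.09970) = 0.9051.
C = 0.01010 × 0.9051 = 0.00914 kg/m³.

0.00914 kg/m³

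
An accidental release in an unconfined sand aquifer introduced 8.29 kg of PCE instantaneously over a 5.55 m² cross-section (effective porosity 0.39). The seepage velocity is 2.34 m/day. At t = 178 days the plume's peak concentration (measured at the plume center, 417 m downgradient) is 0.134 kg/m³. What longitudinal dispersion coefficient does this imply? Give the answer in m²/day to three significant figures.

At the plume center C_max = M/(n_e·A·√(4πDt)), so D = M²/(4πt·(n_e·A·C_max)²).
n_e·A·C_max = 0.39 × 5.55 × 0.134 = 0.2900 kg/m.
D = 8.29²/(4π × 178 × 0.2900²) = 0.365 m²/day.

0.365 m²/day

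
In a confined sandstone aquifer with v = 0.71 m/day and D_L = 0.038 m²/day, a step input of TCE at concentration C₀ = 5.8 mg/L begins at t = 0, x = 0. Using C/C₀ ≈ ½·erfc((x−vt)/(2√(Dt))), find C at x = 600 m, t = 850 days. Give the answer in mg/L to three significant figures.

3.88 mg/L

For a continuous step input, C/C₀ ≈ ½·erfc((x−vt)/(2√(Dt))).
vt = 0.71 × 850 = 603.5 m and 2√(Dt) = 2√(0.038 × 850) = 11.37 m.
Argument (x−vt)/(2√(Dt)) = (600 − 603.5)/11.37 = -0.3078; ½·erfc(-0.3078) = 0.6683.
C = 5.8 × 0.6683 = 3.88 mg/L.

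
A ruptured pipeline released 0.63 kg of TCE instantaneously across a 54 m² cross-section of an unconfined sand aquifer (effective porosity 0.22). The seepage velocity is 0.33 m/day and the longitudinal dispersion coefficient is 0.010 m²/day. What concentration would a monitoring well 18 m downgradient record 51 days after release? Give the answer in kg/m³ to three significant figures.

0.0107 kg/m³

For an instantaneous plane source, C(x,t) = M/(n_e·A·√(4πDt)) · exp(−(x−vt)²/(4Dt)), with n_e·A the pore (flow) area.
Plume center vt = 0.33 × 51 = 16.83 m, so the well at 18 m is 1.17 m downgradient of the peak.
√(4πDt) = 2.532 m, giving peak height M/(n_e·A·√(4πDt)) = 0.63/(0.22 × 54 × 2.532) = 0.02094 kg/m³.
(x−vt)²/(4Dt) = (1.17)²/(4 × 0.010 × 51) = 0.6710; exp(−0.6710) = 0.5112.
C = 0.02094 × 0.5112 = 0.0107 kg/m³.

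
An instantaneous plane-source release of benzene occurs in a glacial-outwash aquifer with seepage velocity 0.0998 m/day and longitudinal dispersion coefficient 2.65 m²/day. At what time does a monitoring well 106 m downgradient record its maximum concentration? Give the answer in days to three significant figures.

829 days

For the 1D instantaneous-source solution, setting ∂C/∂t = 0 at fixed x gives v²t² + 2Dt − x² = 0, so t = (√(D² + v²x²) − D)/v².
√(D² + v²x²) = √(2.65² + 0.0998² × 106²) = 10.91; v² = 0.00996004.
t = (10.91 − 2.65)/0.00996004 = 829 days (vs. the pure-advection estimate x/v = 1060 d).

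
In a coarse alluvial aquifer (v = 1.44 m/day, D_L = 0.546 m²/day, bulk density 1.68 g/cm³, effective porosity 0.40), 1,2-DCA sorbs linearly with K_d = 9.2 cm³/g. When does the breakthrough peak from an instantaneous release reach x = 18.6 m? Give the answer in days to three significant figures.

502 days

Retardation factor R = 1 + ρ_b·K_d/n = 1 + 1.68 × 9.2/0.40 = 39.64.
Sorption retards both mechanisms: v_R = v/R = 0.03633 m/day, D_R = D/R = 0.01377 m²/day.
Peak time from v_R²t² + 2D_R t − x² = 0: t = (√(D_R² + v_R²x²) − D_R)/v_R².
√(D_R² + v_R²x²) = √(0.01377² + 0.03633² × 18.6²) = 0.6759; v_R² = 0.001320.
t = (0.6759 − 0.01377)/0.001320 = 502 days.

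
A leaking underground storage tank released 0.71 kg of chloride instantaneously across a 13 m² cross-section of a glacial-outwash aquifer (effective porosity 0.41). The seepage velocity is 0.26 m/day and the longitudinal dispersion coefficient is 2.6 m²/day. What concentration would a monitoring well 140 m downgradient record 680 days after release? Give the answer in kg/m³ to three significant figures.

0.000738 kg/m³

For an instantaneous plane source, C(x,t) = M/(n_e·A·√(4πDt)) · exp(−(x−vt)²/(4Dt)), with n_e·A the pore (flow) area.
Plume center vt = 0.26 × 680 = 176.8 m, so the well at 140 m is 36.8 m upgradient of the peak.
√(4πDt) = 149.1 m, giving peak height M/(n_e·A·√(4πDt)) = 0.71/(0.41 × 13 × 149.1) = 0.0008934 kg/m³.
(x−vt)²/(4Dt) = (-36.8)²/(4 × 2.6 × 680) = 0.1915; exp(−0.1915) = 0.8257.
C = 0.0008934 × 0.8257 = 0.000738 kg/m³.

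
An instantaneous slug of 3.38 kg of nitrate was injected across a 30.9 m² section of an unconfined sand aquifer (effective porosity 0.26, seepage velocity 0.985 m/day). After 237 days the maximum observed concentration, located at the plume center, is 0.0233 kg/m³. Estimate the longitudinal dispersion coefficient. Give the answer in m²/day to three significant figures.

At the plume center C_max = M/(n_e·A·√(4πDt)), so D = M²/(4πt·(n_e·A·C_max)²).
n_e·A·C_max = 0.26 × 30.9 × 0.0233 = 0.1872 kg/m.
D = 3.38²/(4π × 237 × 0.1872²) = 0.109 m²/day.

0.109 m²/day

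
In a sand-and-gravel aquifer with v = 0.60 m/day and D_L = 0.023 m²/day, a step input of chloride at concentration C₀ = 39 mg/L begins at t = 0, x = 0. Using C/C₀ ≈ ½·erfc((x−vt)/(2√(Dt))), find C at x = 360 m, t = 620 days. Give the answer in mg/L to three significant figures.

For a continuous step input, C/C₀ ≈ ½·erfc((x−vt)/(2√(Dt))).
vt = 0.60 × 620 = 372 m and 2√(Dt) = 2√(0.023 × 620) = 7.552 m.
Argument (x−vt)/(2√(Dt)) = (360 − 372)/7.552 = -1.589; ½·erfc(-1.589) = 0.9877.
C = 39 × 0.9877 = 38.5 mg/L.

38.5 mg/L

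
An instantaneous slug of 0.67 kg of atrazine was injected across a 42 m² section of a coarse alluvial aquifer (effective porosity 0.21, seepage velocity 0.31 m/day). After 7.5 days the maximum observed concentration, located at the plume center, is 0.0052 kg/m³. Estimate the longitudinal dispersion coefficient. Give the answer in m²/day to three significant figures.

2.26 m²/day

At the plume center C_max = M/(n_e·A·√(4πDt)), so D = M²/(4πt·(n_e·A·C_max)²).
n_e·A·C_max = 0.21 × 42 × 0.0052 = 0.04586 kg/m.
D = 0.67²/(4π × 7.5 × 0.04586²) = 2.26 m²/day.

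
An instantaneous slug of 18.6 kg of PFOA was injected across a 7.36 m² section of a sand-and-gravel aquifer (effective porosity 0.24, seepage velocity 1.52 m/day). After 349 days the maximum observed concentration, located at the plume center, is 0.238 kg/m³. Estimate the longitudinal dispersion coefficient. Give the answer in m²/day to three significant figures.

0.446 m²/day

At the plume center C_max = M/(n_e·A·√(4πDt)), so D = M²/(4πt·(n_e·A·C_max)²).
n_e·A·C_max = 0.24 × 7.36 × 0.238 = 0.4204 kg/m.
D = 18.6²/(4π × 349 × 0.4204²) = 0.446 m²/day.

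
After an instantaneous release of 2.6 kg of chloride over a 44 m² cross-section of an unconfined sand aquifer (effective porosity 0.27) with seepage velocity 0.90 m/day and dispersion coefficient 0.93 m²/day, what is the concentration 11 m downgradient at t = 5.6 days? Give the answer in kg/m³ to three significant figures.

0.00492 kg/m³

For an instantaneous plane source, C(x,t) = M/(n_e·A·√(4πDt)) · exp(−(x−vt)²/(4Dt)), with n_e·A the pore (flow) area.
Plume center vt = 0.90 × 5.6 = 5.04 m, so the well at 11 m is 5.96 m downgradient of the peak.
√(4πDt) = 8.090 m, giving peak height M/(n_e·A·√(4πDt)) = 2.6/(0.27 × 44 × 8.090) = 0.02705 kg/m³.
(x−vt)²/(4Dt) = (5.96)²/(4 × 0.93 × 5.6) = 1.705; exp(−1.705) = 0.1818.
C = 0.02705 × 0.1818 = 0.00492 kg/m³.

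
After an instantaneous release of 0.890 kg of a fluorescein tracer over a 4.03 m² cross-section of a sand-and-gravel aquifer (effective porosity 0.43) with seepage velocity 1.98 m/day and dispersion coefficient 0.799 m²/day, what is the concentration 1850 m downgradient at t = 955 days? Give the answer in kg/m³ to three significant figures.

For an instantaneous plane source, C(x,t) = M/(n_e·A·√(4πDt)) · exp(−(x−vt)²/(4Dt)), with n_e·A the pore (flow) area.
Plume center vt = 1.98 × 955 = 1890.9 m, so the well at 1850 m is 40.9 m upgradient of the peak.
√(4πDt) = 97.92 m, giving peak height M/(n_e·A·√(4πDt)) = 0.890/(0.43 × 4.03 × 97.92) = 0.005245 kg/m³.
(x−vt)²/(4Dt) = (-40.9)²/(4 × 0.799 × 955) = 0.5481; exp(−0.5481) = 0.5780.
C = 0.005245 × 0.5780 = 0.00303 kg/m³.

0.00303 kg/m³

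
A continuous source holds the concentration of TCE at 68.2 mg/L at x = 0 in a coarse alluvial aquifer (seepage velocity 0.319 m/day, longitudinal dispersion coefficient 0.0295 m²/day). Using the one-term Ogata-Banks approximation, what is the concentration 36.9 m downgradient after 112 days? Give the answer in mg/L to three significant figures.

For a continuous step input, C/C₀ ≈ ½·erfc((x−vt)/(2√(Dt))).
vt = 0.319 × 112 = 35.728 m and 2√(Dt) = 2√(0.0295 × 112) = 3.635 m.
Argument (x−vt)/(2√(Dt)) = (36.9 − 35.728)/3.635 = 0.3224; ½·erfc(0.3224) = 0.3242.
C = 68.2 × 0.3242 = 22.1 mg/L.

22.1 mg/L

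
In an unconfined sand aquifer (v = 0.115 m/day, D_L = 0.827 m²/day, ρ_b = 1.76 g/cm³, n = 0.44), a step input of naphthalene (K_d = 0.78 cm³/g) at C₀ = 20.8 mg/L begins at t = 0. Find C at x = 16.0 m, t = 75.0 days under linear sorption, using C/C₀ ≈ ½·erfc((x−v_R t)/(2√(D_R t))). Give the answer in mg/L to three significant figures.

Retardation factor R = 1 + ρ_b·K_d/n = 1 + 1.76 × 0.78/0.44 = 4.120.
Sorption retards both mechanisms: v_R = v/R = 0.02791 m/day, D_R = D/R = 0.2007 m²/day.
v_R·t = 0.02791 × 75.0 = 2.09325 m; 2√(D_R t) = 7.760 m; argument = (16.0 − 2.09325)/7.760 = 1.792.
C = C₀ × ½·erfc(1.792) = 20.8 × 0.005634 = 0.117 mg/L.

0.117 mg/L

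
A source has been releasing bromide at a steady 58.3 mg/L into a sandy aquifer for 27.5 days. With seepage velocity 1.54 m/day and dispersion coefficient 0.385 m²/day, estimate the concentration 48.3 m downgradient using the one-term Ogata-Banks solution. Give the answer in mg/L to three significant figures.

5.71 mg/L

For a continuous step input, C/C₀ ≈ ½·erfc((x−vt)/(2√(Dt))).
vt = 1.54 × 27.5 = 42.35 m and 2√(Dt) = 2√(0.385 × 27.5) = 6.508 m.
Argument (x−vt)/(2√(Dt)) = (48.3 − 42.35)/6.508 = 0.9143; ½·erfc(0.9143) = 0.09800.
C = 58.3 × 0.09800 = 5.71 mg/L.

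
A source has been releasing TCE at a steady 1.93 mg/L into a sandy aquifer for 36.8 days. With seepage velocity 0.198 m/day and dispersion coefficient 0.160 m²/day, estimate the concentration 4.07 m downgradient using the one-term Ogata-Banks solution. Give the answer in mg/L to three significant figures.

For a continuous step input, C/C₀ ≈ ½·erfc((x−vt)/(2√(Dt))).
vt = 0.198 × 36.8 = 7.2864 m and 2√(Dt) = 2√(0.160 × 36.8) = 4.853 m.
Argument (x−vt)/(2√(Dt)) = (4.07 − 7.2864)/4.853 = -0.6628; ½·erfc(-0.6628) = 0.8257.
C = 1.93 × 0.8257 = 1.59 mg/L.

1.59 mg/L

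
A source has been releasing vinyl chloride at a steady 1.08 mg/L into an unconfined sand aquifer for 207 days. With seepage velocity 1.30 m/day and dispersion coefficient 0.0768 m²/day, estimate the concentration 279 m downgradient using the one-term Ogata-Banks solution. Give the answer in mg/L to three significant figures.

For a continuous step input, C/C₀ ≈ ½·erfc((x−vt)/(2√(Dt))).
vt = 1.30 × 207 = 269.1 m and 2√(Dt) = 2√(0.0768 × 207) = 7.974 m.
Argument (x−vt)/(2√(Dt)) = (279 − 269.1)/7.974 = 1.242; ½·erfc(1.242) = 0.03951.
C = 1.08 × 0.03951 = 0.0427 mg/L.

0.0427 mg/L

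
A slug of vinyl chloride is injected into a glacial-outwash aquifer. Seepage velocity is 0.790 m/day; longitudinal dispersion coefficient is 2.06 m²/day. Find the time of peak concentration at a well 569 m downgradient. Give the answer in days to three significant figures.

717 days

For the 1D instantaneous-source solution, setting ∂C/∂t = 0 at fixed x gives v²t² + 2Dt − x² = 0, so t = (√(D² + v²x²) − D)/v².
√(D² + v²x²) = √(2.06² + 0.790² × 569²) = 449.5; v² = 0.6241.
t = (449.5 − 2.06)/0.6241 = 717 days (vs. the pure-advection estimate x/v = 720 d).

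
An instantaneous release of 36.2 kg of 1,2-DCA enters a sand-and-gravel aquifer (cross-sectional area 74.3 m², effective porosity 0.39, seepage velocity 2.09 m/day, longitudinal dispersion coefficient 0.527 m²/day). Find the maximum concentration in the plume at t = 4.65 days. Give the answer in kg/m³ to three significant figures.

0.225 kg/m³

The peak of an instantaneous 1D plume sits at x = vt; there the Gaussian factor is 1 and C_max = M/(n_e·A·√(4πDt)), where n_e·A is the pore area the mass is dissolved in.
√(4πDt) = √(4π × 0.527 × 4.65) = 5.549 m, so C_max = 36.2/(0.39 × 74.3 × 5.549) = 0.225 kg/m³.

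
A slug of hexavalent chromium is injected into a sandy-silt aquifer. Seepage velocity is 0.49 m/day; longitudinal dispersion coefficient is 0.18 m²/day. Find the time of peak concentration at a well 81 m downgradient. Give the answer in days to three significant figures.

165 days

For the 1D instantaneous-source solution, setting ∂C/∂t = 0 at fixed x gives v²t² + 2Dt − x² = 0, so t = (√(D² + v²x²) − D)/v².
√(D² + v²x²) = √(0.18² + 0.49² × 81²) = 39.69; v² = 0.2401.
t = (39.69 − 0.18)/0.2401 = 165 days (vs. the pure-advection estimate x/v = 165 d).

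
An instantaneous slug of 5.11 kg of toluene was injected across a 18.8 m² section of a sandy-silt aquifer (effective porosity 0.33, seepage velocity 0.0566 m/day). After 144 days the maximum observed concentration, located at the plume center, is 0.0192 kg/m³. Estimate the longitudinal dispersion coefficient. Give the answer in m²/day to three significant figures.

1.02 m²/day

At the plume center C_max = M/(n_e·A·√(4πDt)), so D = M²/(4πt·(n_e·A·C_max)²).
n_e·A·C_max = 0.33 × 18.8 × 0.0192 = 0.1191 kg/m.
D = 5.11²/(4π × 144 × 0.1191²) = 1.02 m²/day.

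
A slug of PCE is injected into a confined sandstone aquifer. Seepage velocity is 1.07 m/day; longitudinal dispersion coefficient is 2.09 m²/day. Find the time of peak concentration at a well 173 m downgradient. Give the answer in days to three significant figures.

160 days

For the 1D instantaneous-source solution, setting ∂C/∂t = 0 at fixed x gives v²t² + 2Dt − x² = 0, so t = (√(D² + v²x²) − D)/v².
√(D² + v²x²) = √(2.09² + 1.07² × 173²) = 185.1; v² = 1.1449.
t = (185.1 − 2.09)/1.1449 = 160 days (vs. the pure-advection estimate x/v = 162 d).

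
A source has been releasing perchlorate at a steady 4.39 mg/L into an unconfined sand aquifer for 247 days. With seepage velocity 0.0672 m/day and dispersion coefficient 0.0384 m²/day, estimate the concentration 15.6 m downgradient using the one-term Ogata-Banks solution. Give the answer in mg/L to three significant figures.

2.59 mg/L

For a continuous step input, C/C₀ ≈ ½·erfc((x−vt)/(2√(Dt))).
vt = 0.0672 × 247 = 16.5984 m and 2√(Dt) = 2√(0.0384 × 247) = 6.159 m.
Argument (x−vt)/(2√(Dt)) = (15.6 − 16.5984)/6.159 = -0.1621; ½·erfc(-0.1621) = 0.5907.
C = 4.39 × 0.5907 = 2.59 mg/L.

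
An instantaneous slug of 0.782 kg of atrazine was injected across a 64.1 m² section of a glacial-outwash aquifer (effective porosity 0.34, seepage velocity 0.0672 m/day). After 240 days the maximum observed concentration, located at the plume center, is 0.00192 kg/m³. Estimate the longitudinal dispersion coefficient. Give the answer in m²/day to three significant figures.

At the plume center C_max = M/(n_e·A·√(4πDt)), so D = M²/(4πt·(n_e·A·C_max)²).
n_e·A·C_max = 0.34 × 64.1 × 0.00192 = 0.04184 kg/m.
D = 0.782²/(4π × 240 × 0.04184²) = 0.116 m²/day.

0.116 m²/day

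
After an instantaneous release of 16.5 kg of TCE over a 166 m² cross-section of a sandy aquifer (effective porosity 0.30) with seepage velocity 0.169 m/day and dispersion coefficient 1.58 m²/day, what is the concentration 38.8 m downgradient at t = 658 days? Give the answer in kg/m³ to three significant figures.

0.000822 kg/m³

For an instantaneous plane source, C(x,t) = M/(n_e·A·√(4πDt)) · exp(−(x−vt)²/(4Dt)), with n_e·A the pore (flow) area.
Plume center vt = 0.169 × 658 = 111.202 m, so the well at 38.8 m is 72.402 m upgradient of the peak.
√(4πDt) = 114.3 m, giving peak height M/(n_e·A·√(4πDt)) = 16.5/(0.30 × 166 × 114.3) = 0.002899 kg/m³.
(x−vt)²/(4Dt) = (-72.402)²/(4 × 1.58 × 658) = 1.261; exp(−1.261) = 0.2834.
C = 0.002899 × 0.2834 = 0.000822 kg/m³.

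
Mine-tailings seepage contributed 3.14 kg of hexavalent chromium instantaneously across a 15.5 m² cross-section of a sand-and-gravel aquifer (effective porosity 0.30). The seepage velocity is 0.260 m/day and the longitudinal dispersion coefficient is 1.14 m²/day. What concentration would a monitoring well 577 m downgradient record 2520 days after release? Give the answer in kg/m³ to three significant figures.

0.00209 kg/m³

For an instantaneous plane source, C(x,t) = M/(n_e·A·√(4πDt)) · exp(−(x−vt)²/(4Dt)), with n_e·A the pore (flow) area.
Plume center vt = 0.260 × 2520 = 655.2 m, so the well at 577 m is 78.2 m upgradient of the peak.
√(4πDt) = 190.0 m, giving peak height M/(n_e·A·√(4πDt)) = 3.14/(0.30 × 15.5 × 190.0) = 0.003554 kg/m³.
(x−vt)²/(4Dt) = (-78.2)²/(4 × 1.14 × 2520) = 0.5322; exp(−0.5322) = 0.5873.
C = 0.003554 × 0.5873 = 0.00209 kg/m³.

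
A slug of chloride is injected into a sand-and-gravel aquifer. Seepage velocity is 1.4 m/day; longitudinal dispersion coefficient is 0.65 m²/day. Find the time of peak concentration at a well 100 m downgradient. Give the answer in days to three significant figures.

For the 1D instantaneous-source solution, setting ∂C/∂t = 0 at fixed x gives v²t² + 2Dt − x² = 0, so t = (√(D² + v²x²) − D)/v².
√(D² + v²x²) = √(0.65² + 1.4² × 100²) = 140.0; v² = 1.96.
t = (140.0 − 0.65)/1.96 = 71.1 days (vs. the pure-advection estimate x/v = 71.4 d).

71.1 days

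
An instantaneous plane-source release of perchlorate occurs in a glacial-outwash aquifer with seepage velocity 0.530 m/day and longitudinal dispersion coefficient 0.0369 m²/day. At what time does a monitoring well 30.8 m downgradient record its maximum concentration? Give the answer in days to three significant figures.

For the 1D instantaneous-source solution, setting ∂C/∂t = 0 at fixed x gives v²t² + 2Dt − x² = 0, so t = (√(D² + v²x²) − D)/v².
√(D² + v²x²) = √(0.0369² + 0.530² × 30.8²) = 16.32; v² = 0.2809.
t = (16.32 − 0.0369)/0.2809 = 58.0 days (vs. the pure-advection estimate x/v = 58.1 d).

58.0 days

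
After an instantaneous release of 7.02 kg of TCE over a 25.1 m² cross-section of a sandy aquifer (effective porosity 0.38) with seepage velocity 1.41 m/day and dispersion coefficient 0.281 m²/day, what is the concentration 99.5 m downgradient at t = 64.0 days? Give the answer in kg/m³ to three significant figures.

For an instantaneous plane source, C(x,t) = M/(n_e·A·√(4πDt)) · exp(−(x−vt)²/(4Dt)), with n_e·A the pore (flow) area.
Plume center vt = 1.41 × 64.0 = 90.24 m, so the well at 99.5 m is 9.26 m downgradient of the peak.
√(4πDt) = 15.03 m, giving peak height M/(n_e·A·√(4πDt)) = 7.02/(0.38 × 25.1 × 15.03) = 0.04897 kg/m³.
(x−vt)²/(4Dt) = (9.26)²/(4 × 0.281 × 64.0) = 1.192; exp(−1.192) = 0.3036.
C = 0.04897 × 0.3036 = 0.0149 kg/m³.

0.0149 kg/m³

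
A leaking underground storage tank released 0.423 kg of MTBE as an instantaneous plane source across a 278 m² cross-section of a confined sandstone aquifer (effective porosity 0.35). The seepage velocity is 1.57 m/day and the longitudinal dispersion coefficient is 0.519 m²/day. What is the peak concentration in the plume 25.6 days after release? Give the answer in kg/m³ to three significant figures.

0.000336 kg/m³

The peak of an instantaneous 1D plume sits at x = vt; there the Gaussian factor is 1 and C_max = M/(n_e·A·√(4πDt)), where n_e·A is the pore area the mass is dissolved in.
√(4πDt) = √(4π × 0.519 × 25.6) = 12.92 m, so C_max = 0.423/(0.35 × 278 × 12.92) = 0.000336 kg/m³.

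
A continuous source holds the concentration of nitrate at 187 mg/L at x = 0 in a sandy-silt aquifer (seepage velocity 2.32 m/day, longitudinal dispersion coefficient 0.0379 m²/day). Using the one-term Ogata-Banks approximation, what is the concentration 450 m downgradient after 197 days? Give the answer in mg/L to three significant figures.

For a continuous step input, C/C₀ ≈ ½·erfc((x−vt)/(2√(Dt))).
vt = 2.32 × 197 = 457.04 m and 2√(Dt) = 2√(0.0379 × 197) = 5.465 m.
Argument (x−vt)/(2√(Dt)) = (450 − 457.04)/5.465 = -1.288; ½·erfc(-1.288) = 0.9657.
C = 187 × 0.9657 = 181 mg/L.

181 mg/L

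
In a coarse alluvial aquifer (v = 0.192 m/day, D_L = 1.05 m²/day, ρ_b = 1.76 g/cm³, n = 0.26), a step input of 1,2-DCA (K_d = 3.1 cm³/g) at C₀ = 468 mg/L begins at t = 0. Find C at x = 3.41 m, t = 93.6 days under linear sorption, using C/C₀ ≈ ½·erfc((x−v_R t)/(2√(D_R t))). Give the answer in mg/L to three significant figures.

90.3 mg/L

Retardation factor R = 1 + ρ_b·K_d/n = 1 + 1.76 × 3.1/0.26 = 21.98.
Sorption retards both mechanisms: v_R = v/R = 0.008735 m/day, D_R = D/R = 0.04777 m²/day.
v_R·t = 0.008735 × 93.6 = 0.817596 m; 2√(D_R t) = 4.229 m; argument = (3.41 − 0.817596)/4.229 = 0.6130.
C = C₀ × ½·erfc(0.6130) = 468 × 0.1930 = 90.3 mg/L.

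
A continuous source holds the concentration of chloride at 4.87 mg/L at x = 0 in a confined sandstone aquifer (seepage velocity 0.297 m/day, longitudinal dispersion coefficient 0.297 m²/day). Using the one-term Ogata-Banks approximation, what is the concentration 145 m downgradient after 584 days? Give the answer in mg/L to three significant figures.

For a continuous step input, C/C₀ ≈ ½·erfc((x−vt)/(2√(Dt))).
vt = 0.297 × 584 = 173.448 m and 2√(Dt) = 2√(0.297 × 584) = 26.34 m.
Argument (x−vt)/(2√(Dt)) = (145 − 173.448)/26.34 = -1.080; ½·erfc(-1.080) = 0.9367.
C = 4.87 × 0.9367 = 4.56 mg/L.

4.56 mg/L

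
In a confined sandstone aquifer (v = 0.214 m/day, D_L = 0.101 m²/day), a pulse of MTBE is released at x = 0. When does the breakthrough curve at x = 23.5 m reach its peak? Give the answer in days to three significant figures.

108 days

For the 1D instantaneous-source solution, setting ∂C/∂t = 0 at fixed x gives v²t² + 2Dt − x² = 0, so t = (√(D² + v²x²) − D)/v².
√(D² + v²x²) = √(0.101² + 0.214² × 23.5²) = 5.030; v² = 0.045796.
t = (5.030 − 0.101)/0.045796 = 108 days (vs. the pure-advection estimate x/v = 110 d).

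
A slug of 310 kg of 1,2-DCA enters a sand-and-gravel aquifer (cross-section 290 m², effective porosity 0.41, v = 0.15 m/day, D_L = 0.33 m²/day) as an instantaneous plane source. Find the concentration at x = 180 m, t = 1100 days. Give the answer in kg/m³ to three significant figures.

For an instantaneous plane source, C(x,t) = M/(n_e·A·√(4πDt)) · exp(−(x−vt)²/(4Dt)), with n_e·A the pore (flow) area.
Plume center vt = 0.15 × 1100 = 165 m, so the well at 180 m is 15 m downgradient of the peak.
√(4πDt) = 67.54 m, giving peak height M/(n_e·A·√(4πDt)) = 310/(0.41 × 290 × 67.54) = 0.03860 kg/m³.
(x−vt)²/(4Dt) = (15)²/(4 × 0.33 × 1100) = 0.1550; exp(−0.1550) = 0.8564.
C = 0.03860 × 0.8564 = 0.0331 kg/m³.

0.0331 kg/m³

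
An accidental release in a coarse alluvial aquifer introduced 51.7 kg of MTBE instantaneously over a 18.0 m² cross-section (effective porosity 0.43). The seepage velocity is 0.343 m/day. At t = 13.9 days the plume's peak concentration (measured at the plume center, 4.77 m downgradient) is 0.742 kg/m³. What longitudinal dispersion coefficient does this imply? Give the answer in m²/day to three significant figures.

At the plume center C_max = M/(n_e·A·√(4πDt)), so D = M²/(4πt·(n_e·A·C_max)²).
n_e·A·C_max = 0.43 × 18.0 × 0.742 = 5.743 kg/m.
D = 51.7²/(4π × 13.9 × 5.743²) = 0.464 m²/day.

0.464 m²/day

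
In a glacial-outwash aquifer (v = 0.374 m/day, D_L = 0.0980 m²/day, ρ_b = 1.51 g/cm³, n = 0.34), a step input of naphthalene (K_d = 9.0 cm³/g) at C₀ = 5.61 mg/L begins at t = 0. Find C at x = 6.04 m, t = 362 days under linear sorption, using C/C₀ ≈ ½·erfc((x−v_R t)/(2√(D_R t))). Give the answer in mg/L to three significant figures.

0.106 mg/L

Retardation factor R = 1 + ρ_b·K_d/n = 1 + 1.51 × 9.0/0.34 = 40.97.
Sorption retards both mechanisms: v_R = v/R = 0.009129 m/day, D_R = D/R = 0.002392 m²/day.
v_R·t = 0.009129 × 362 = 3.304698 m; 2√(D_R t) = 1.861 m; argument = (6.04 − 3.304698)/1.861 = 1.470.
C = C₀ × ½·erfc(1.470) = 5.61 × 0.01881 = 0.106 mg/L.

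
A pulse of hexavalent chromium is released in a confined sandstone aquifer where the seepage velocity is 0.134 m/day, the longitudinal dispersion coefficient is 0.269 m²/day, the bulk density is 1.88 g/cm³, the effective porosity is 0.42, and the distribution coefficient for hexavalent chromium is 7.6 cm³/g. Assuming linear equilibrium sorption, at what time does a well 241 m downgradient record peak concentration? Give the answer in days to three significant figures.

62500 days

Retardation factor R = 1 + ρ_b·K_d/n = 1 + 1.88 × 7.6/0.42 = 35.02.
Sorption retards both mechanisms: v_R = v/R = 0.003826 m/day, D_R = D/R = 0.007681 m²/day.
Peak time from v_R²t² + 2D_R t − x² = 0: t = (√(D_R² + v_R²x²) − D_R)/v_R².
√(D_R² + v_R²x²) = √(0.007681² + 0.003826² × 241²) = 0.9221; v_R² = 1.464e-05.
t = (0.9221 − 0.007681)/1.464e-05 = 62500 days.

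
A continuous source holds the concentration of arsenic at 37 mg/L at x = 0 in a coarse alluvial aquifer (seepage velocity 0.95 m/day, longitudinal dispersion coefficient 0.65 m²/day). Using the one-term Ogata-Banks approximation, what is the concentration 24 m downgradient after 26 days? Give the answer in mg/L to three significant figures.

20.3 mg/L

For a continuous step input, C/C₀ ≈ ½·erfc((x−vt)/(2√(Dt))).
vt = 0.95 × 26 = 24.7 m and 2√(Dt) = 2√(0.65 × 26) = 8.222 m.
Argument (x−vt)/(2√(Dt)) = (24 − 24.7)/8.222 = -0.08514; ½·erfc(-0.08514) = 0.5479.
C = 37 × 0.5479 = 20.3 mg/L.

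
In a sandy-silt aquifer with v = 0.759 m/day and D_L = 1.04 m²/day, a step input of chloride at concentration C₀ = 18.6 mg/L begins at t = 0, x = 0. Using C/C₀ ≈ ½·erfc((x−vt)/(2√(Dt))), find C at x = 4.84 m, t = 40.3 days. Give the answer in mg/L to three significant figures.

18.6 mg/L

For a continuous step input, C/C₀ ≈ ½·erfc((x−vt)/(2√(Dt))).
vt = 0.759 × 40.3 = 30.5877 m and 2√(Dt) = 2√(1.04 × 40.3) = 12.95 m.
Argument (x−vt)/(2√(Dt)) = (4.84 − 30.5877)/12.95 = -1.988; ½·erfc(-1.988) = 0.9975.
C = 18.6 × 0.9975 = 18.6 mg/L.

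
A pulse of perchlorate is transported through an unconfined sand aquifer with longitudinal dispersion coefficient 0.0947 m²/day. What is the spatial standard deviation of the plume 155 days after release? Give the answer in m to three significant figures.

5.42 m

Dispersive spreading gives a Gaussian with σ² = 2Dt; advection only shifts the center.
σ = √(2 × 0.0947 × 155) = 5.42 m.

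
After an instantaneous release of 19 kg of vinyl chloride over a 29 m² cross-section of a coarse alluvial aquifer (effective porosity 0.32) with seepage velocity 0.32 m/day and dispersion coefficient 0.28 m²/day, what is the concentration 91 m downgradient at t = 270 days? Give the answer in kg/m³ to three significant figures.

For an instantaneous plane source, C(x,t) = M/(n_e·A·√(4πDt)) · exp(−(x−vt)²/(4Dt)), with n_e·A the pore (flow) area.
Plume center vt = 0.32 × 270 = 86.4 m, so the well at 91 m is 4.6 m downgradient of the peak.
√(4πDt) = 30.82 m, giving peak height M/(n_e·A·√(4πDt)) = 19/(0.32 × 29 × 30.82) = 0.06643 kg/m³.
(x−vt)²/(4Dt) = (4.6)²/(4 × 0.28 × 270) = 0.06997; exp(−0.06997) = 0.9324.
C = 0.06643 × 0.9324 = 0.0619 kg/m³.

0.0619 kg/m³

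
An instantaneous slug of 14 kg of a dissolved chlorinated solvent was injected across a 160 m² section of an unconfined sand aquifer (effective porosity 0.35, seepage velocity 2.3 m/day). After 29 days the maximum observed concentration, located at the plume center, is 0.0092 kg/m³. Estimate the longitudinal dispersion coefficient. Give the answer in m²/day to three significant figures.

2.03 m²/day

At the plume center C_max = M/(n_e·A·√(4πDt)), so D = M²/(4πt·(n_e·A·C_max)²).
n_e·A·C_max = 0.35 × 160 × 0.0092 = 0.5152 kg/m.
D = 14²/(4π × 29 × 0.5152²) = 2.03 m²/day.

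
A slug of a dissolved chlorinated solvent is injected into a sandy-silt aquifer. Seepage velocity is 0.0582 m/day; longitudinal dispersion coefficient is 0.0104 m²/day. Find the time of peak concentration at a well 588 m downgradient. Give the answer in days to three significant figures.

10100 days

For the 1D instantaneous-source solution, setting ∂C/∂t = 0 at fixed x gives v²t² + 2Dt − x² = 0, so t = (√(D² + v²x²) − D)/v².
√(D² + v²x²) = √(0.0104² + 0.0582² × 588²) = 34.22; v² = 0.00338724.
t = (34.22 − 0.0104)/0.00338724 = 10100 days (vs. the pure-advection estimate x/v = 10100 d).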